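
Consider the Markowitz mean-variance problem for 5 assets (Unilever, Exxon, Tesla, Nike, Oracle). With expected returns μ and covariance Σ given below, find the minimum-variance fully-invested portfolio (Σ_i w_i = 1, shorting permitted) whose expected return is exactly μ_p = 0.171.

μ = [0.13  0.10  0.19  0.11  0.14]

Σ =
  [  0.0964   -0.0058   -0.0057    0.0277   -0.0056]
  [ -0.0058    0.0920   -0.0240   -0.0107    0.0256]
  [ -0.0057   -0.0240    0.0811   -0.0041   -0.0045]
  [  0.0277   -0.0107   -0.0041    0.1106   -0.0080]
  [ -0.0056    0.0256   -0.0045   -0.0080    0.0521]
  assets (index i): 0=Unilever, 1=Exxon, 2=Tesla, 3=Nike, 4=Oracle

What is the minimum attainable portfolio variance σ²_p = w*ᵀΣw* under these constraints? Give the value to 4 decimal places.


0.0341

g=Σ⁻¹μ = [1.4568  1.3763  3.0502  1.0636  2.5942]
h=Σ⁻¹𝟙 = [10.4610  12.6238  18.2369  9.5601  17.1585]
a=μᵀg=1.386737  b=𝟙ᵀg=9.541119  c=𝟙ᵀh=68.040297  D=ac−b²=3.321066
λ₁=(c·0.171−b)/D = (68.040297·0.171−9.541119)/3.321066 = 0.630452
λ₂=(a−b·0.171)/D = (1.386737−9.541119·0.171)/3.321066 = -0.073709
w* = 0.630452·g + -0.073709·h:
  w_0 = 0.630452·1.4568 + -0.073709·10.4610 = 0.1474  (Unilever)
  w_1 = 0.630452·1.3763 + -0.073709·12.6238 = -0.0628  (Exxon)
  w_2 = 0.630452·3.0502 + -0.073709·18.2369 = 0.5788  (Tesla)
  w_3 = 0.630452·1.0636 + -0.073709·9.5601 = -0.0341  (Nike)
  w_4 = 0.630452·2.5942 + -0.073709·17.1585 = 0.3708  (Oracle)
Σw_i=1.0000  μᵀw=0.1710
σ²=wᵀΣw=λ₁·μ_p+λ₂ = 0.630452·0.171 + -0.073709 = 0.034098 ≈ 0.0341


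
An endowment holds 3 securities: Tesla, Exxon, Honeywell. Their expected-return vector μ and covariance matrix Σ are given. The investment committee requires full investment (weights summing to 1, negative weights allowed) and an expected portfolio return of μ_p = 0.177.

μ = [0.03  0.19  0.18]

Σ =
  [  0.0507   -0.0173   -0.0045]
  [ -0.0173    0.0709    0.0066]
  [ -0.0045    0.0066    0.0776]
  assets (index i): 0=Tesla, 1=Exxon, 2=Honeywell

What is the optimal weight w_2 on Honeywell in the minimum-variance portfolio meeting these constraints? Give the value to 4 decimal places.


x=Σ⁻¹μ = [1.7782  2.9112  2.1751]
y=Σ⁻¹𝟙 = [27.5618  19.6367  12.8148]
a=μᵀx=0.997996  b=𝟙ᵀx=6.864481  c=𝟙ᵀy=60.013207  D=ac−b²=12.771858
λ₁=(c·0.177−b)/D = (60.013207·0.177−6.864481)/12.771858 = 0.294229
λ₂=(a−b·0.177)/D = (0.997996−6.864481·0.177)/12.771858 = -0.016992
w* = 0.294229·x + -0.016992·y:
  w_0 = 0.294229·1.7782 + -0.016992·27.5618 = 0.0549  (Tesla)
  w_1 = 0.294229·2.9112 + -0.016992·19.6367 = 0.5229  (Exxon)
  w_2 = 0.294229·2.1751 + -0.016992·12.8148 = 0.4222  (Honeywell)
Σw_i=1.0000  μᵀw=0.1770
σ²=wᵀΣw=λ₁·μ_p+λ₂ = 0.294229·0.177 + -0.016992 = 0.035087 ≈ 0.0351

0.4222


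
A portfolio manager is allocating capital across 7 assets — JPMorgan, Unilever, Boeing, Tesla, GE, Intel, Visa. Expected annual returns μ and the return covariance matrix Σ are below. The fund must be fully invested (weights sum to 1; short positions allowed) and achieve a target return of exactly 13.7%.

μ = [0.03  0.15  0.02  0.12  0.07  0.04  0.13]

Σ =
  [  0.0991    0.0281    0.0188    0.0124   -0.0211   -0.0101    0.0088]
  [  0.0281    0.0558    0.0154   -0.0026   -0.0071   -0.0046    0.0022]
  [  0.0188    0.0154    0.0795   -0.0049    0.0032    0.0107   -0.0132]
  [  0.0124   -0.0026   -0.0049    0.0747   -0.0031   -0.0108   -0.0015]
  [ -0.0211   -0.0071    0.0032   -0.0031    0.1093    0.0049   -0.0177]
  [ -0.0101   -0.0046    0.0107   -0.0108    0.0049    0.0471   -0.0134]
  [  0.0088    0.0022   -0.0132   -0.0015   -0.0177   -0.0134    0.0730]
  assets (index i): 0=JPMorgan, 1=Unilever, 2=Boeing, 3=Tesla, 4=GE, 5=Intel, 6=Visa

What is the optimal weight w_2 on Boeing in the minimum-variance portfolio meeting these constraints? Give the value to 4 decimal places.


-0.0523

g=Σ⁻¹μ = [-0.6974  3.3671  -0.0199  2.2414  1.0918  2.1340  2.4623]
h=Σ⁻¹𝟙 = [5.3290  17.3492  8.2201  19.3153  14.0150  31.9067  23.6716]
a=μᵀg=1.234581  b=𝟙ᵀg=10.579120  c=𝟙ᵀh=119.806957  D=ac−b²=35.993648
λ₁=(c·0.137−b)/D = (119.806957·0.137−10.579120)/35.993648 = 0.162096
λ₂=(a−b·0.137)/D = (1.234581−10.579120·0.137)/35.993648 = -0.005967
w* = 0.162096·g + -0.005967·h:
  w_0 = 0.162096·-0.6974 + -0.005967·5.3290 = -0.1448  (JPMorgan)
  w_1 = 0.162096·3.3671 + -0.005967·17.3492 = 0.4423  (Unilever)
  w_2 = 0.162096·-0.0199 + -0.005967·8.2201 = -0.0523  (Boeing)
  w_3 = 0.162096·2.2414 + -0.005967·19.3153 = 0.2481  (Tesla)
  w_4 = 0.162096·1.0918 + -0.005967·14.0150 = 0.0933  (GE)
  w_5 = 0.162096·2.1340 + -0.005967·31.9067 = 0.1555  (Intel)
  w_6 = 0.162096·2.4623 + -0.005967·23.6716 = 0.2579  (Visa)
Σw_i=1.0000  μᵀw=0.1370
σ²=wᵀΣw=λ₁·μ_p+λ₂ = 0.162096·0.137 + -0.005967 = 0.016241 ≈ 0.0162


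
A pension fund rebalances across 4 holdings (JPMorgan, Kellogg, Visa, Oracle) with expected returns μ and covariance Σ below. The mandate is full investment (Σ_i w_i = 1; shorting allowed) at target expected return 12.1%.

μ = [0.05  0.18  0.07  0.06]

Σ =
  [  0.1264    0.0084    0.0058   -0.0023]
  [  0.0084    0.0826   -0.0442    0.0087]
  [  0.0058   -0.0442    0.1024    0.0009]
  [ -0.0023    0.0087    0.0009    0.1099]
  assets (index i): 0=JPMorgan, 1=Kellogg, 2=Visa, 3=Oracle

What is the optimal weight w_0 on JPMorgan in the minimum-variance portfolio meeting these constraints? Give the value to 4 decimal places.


0.0634

u=Σ⁻¹μ = [0.0887  3.2550  2.0812  0.2731]
v=Σ⁻¹𝟙 = [5.8516  20.4672  18.2032  7.4523]
a=μᵀu=0.752413  b=𝟙ᵀu=5.698038  c=𝟙ᵀv=51.974274  D=ac−b²=6.638462
λ₁=(c·0.121−b)/D = (51.974274·0.121−5.698038)/6.638462 = 0.089004
λ₂=(a−b·0.121)/D = (0.752413−5.698038·0.121)/6.638462 = 0.009483
w* = 0.089004·u + 0.009483·v:
  w_0 = 0.089004·0.0887 + 0.009483·5.8516 = 0.0634  (JPMorgan)
  w_1 = 0.089004·3.2550 + 0.009483·20.4672 = 0.4838  (Kellogg)
  w_2 = 0.089004·2.0812 + 0.009483·18.2032 = 0.3578  (Visa)
  w_3 = 0.089004·0.2731 + 0.009483·7.4523 = 0.0950  (Oracle)
Σw_i=1.0000  μᵀw=0.1210
σ²=wᵀΣw=λ₁·μ_p+λ₂ = 0.089004·0.121 + 0.009483 = 0.020252 ≈ 0.0203


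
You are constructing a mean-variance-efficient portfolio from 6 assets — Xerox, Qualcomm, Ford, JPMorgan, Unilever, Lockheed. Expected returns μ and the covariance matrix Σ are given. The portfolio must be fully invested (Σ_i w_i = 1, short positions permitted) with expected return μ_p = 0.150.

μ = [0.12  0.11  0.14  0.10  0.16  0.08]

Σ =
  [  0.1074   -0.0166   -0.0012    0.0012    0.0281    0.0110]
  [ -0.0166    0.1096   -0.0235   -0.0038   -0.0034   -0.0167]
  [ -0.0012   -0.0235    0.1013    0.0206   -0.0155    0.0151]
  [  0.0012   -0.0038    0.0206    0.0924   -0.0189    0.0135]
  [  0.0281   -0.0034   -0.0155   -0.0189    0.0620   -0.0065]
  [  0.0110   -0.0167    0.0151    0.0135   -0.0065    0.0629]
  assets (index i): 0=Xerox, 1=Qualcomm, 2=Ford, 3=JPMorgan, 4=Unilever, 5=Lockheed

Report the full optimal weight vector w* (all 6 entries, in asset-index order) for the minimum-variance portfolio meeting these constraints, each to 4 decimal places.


g=Σ⁻¹μ = [0.3484  1.8180  1.8921  1.2554  3.5180  1.3335]
h=Σ⁻¹𝟙 = [3.9880  16.0369  12.5216  11.0173  23.4206  16.5083]
a=μᵀg=1.301774  b=𝟙ᵀg=10.165336  c=𝟙ᵀh=83.492707  D=ac−b²=5.354614
λ₁=(c·0.150−b)/D = (83.492707·0.150−10.165336)/5.354614 = 0.440474
λ₂=(a−b·0.150)/D = (1.301774−10.165336·0.150)/5.354614 = -0.041651
w* = 0.440474·g + -0.041651·h:
  w_0 = 0.440474·0.3484 + -0.041651·3.9880 = -0.0126  (Xerox)
  w_1 = 0.440474·1.8180 + -0.041651·16.0369 = 0.1328  (Qualcomm)
  w_2 = 0.440474·1.8921 + -0.041651·12.5216 = 0.3119  (Ford)
  w_3 = 0.440474·1.2554 + -0.041651·11.0173 = 0.0941  (JPMorgan)
  w_4 = 0.440474·3.5180 + -0.041651·23.4206 = 0.5741  (Unilever)
  w_5 = 0.440474·1.3335 + -0.041651·16.5083 = -0.1002  (Lockheed)
Σw_i=1.0000  μᵀw=0.1500
σ²=wᵀΣw=λ₁·μ_p+λ₂ = 0.440474·0.150 + -0.041651 = 0.024420 ≈ 0.0244

-0.0126  0.1328  0.3119  0.0941  0.5741  -0.1002


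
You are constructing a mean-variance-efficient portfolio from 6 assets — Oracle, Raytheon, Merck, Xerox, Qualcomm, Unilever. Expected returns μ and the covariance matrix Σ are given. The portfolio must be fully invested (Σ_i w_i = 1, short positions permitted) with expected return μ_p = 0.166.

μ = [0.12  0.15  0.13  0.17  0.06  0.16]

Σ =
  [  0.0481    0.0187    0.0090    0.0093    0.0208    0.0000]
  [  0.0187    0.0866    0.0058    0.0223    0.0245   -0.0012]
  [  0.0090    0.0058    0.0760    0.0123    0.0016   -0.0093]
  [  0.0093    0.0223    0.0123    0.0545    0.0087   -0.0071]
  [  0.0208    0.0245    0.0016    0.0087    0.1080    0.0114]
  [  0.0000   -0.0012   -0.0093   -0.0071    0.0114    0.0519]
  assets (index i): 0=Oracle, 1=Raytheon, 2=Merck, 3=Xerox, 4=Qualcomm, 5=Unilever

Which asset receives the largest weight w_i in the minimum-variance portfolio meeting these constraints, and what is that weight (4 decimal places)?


Unilever (0.4317)

p=Σ⁻¹μ = [1.6278  0.7851  1.4947  2.7828  -0.5919  3.8795]
q=Σ⁻¹𝟙 = [13.4125  3.8775  11.6970  14.5051  2.0278  22.9924]
a=μᵀp=1.565699  b=𝟙ᵀp=9.978045  c=𝟙ᵀq=68.512227  D=ac−b²=7.708169
λ₁=(c·0.166−b)/D = (68.512227·0.166−9.978045)/7.708169 = 0.180975
λ₂=(a−b·0.166)/D = (1.565699−9.978045·0.166)/7.708169 = -0.011761
w* = 0.180975·p + -0.011761·q:
  w_0 = 0.180975·1.6278 + -0.011761·13.4125 = 0.1368  (Oracle)
  w_1 = 0.180975·0.7851 + -0.011761·3.8775 = 0.0965  (Raytheon)
  w_2 = 0.180975·1.4947 + -0.011761·11.6970 = 0.1329  (Merck)
  w_3 = 0.180975·2.7828 + -0.011761·14.5051 = 0.3330  (Xerox)
  w_4 = 0.180975·-0.5919 + -0.011761·2.0278 = -0.1310  (Qualcomm)
  w_5 = 0.180975·3.8795 + -0.011761·22.9924 = 0.4317  (Unilever)
Σw_i=1.0000  μᵀw=0.1660
σ²=wᵀΣw=λ₁·μ_p+λ₂ = 0.180975·0.166 + -0.011761 = 0.018281 ≈ 0.0183


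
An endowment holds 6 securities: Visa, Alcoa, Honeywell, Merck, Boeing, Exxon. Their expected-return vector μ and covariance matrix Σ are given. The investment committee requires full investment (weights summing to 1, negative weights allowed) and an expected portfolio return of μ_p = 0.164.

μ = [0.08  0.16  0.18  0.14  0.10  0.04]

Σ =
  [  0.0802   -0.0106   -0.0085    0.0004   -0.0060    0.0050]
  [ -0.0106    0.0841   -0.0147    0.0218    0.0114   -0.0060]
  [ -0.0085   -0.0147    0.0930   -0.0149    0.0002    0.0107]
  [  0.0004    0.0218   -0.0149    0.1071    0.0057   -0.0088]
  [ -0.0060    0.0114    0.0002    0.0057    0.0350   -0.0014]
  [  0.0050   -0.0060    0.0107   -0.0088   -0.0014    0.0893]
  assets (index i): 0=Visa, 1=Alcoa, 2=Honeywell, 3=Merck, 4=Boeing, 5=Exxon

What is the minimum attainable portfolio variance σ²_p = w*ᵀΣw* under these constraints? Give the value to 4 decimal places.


x=Σ⁻¹μ = [1.6735  1.9676  2.5418  1.1582  2.3133  0.3323]
y=Σ⁻¹𝟙 = [16.7794  11.4485  14.1617  8.3621  26.6992  10.5737]
a=μᵀx=1.313002  b=𝟙ᵀx=9.986769  c=𝟙ᵀy=88.024517  D=ac−b²=15.840813
λ₁=(c·0.164−b)/D = (88.024517·0.164−9.986769)/15.840813 = 0.280873
λ₂=(a−b·0.164)/D = (1.313002−9.986769·0.164)/15.840813 = -0.020506
w* = 0.280873·x + -0.020506·y:
  w_0 = 0.280873·1.6735 + -0.020506·16.7794 = 0.1260  (Visa)
  w_1 = 0.280873·1.9676 + -0.020506·11.4485 = 0.3179  (Alcoa)
  w_2 = 0.280873·2.5418 + -0.020506·14.1617 = 0.4235  (Honeywell)
  w_3 = 0.280873·1.1582 + -0.020506·8.3621 = 0.1538  (Merck)
  w_4 = 0.280873·2.3133 + -0.020506·26.6992 = 0.1023  (Boeing)
  w_5 = 0.280873·0.3323 + -0.020506·10.5737 = -0.1235  (Exxon)
Σw_i=1.0000  μᵀw=0.1640
σ²=wᵀΣw=λ₁·μ_p+λ₂ = 0.280873·0.164 + -0.020506 = 0.025557 ≈ 0.0256

0.0256


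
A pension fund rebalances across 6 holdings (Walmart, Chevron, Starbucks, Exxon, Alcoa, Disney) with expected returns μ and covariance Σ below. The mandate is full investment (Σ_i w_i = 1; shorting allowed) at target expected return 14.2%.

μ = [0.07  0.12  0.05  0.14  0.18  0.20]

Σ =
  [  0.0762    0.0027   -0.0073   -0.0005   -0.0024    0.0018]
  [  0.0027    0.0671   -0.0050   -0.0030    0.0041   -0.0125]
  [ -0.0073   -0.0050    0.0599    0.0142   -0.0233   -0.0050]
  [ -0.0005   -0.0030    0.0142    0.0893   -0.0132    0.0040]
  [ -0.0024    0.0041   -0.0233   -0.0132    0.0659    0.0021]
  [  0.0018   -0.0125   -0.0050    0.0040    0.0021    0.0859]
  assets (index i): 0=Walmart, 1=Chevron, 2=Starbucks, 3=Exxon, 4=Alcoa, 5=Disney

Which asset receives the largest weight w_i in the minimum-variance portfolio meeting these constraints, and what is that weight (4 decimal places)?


Alcoa (0.2813)

u=Σ⁻¹μ = [1.1398  2.2558  2.4353  1.7005  3.7513  2.6035]
v=Σ⁻¹𝟙 = [15.8469  17.9842  29.1859  10.5333  26.6002  14.4844]
a=μᵀu=1.906259  b=𝟙ᵀu=13.886258  c=𝟙ᵀv=114.634896  D=ac−b²=25.695597
λ₁=(c·0.142−b)/D = (114.634896·0.142−13.886258)/25.695597 = 0.093086
λ₂=(a−b·0.142)/D = (1.906259−13.886258·0.142)/25.695597 = -0.002553
w* = 0.093086·u + -0.002553·v:
  w_0 = 0.093086·1.1398 + -0.002553·15.8469 = 0.0657  (Walmart)
  w_1 = 0.093086·2.2558 + -0.002553·17.9842 = 0.1641  (Chevron)
  w_2 = 0.093086·2.4353 + -0.002553·29.1859 = 0.1522  (Starbucks)
  w_3 = 0.093086·1.7005 + -0.002553·10.5333 = 0.1314  (Exxon)
  w_4 = 0.093086·3.7513 + -0.002553·26.6002 = 0.2813  (Alcoa)
  w_5 = 0.093086·2.6035 + -0.002553·14.4844 = 0.2054  (Disney)
Σw_i=1.0000  μᵀw=0.1420
σ²=wᵀΣw=λ₁·μ_p+λ₂ = 0.093086·0.142 + -0.002553 = 0.010666 ≈ 0.0107


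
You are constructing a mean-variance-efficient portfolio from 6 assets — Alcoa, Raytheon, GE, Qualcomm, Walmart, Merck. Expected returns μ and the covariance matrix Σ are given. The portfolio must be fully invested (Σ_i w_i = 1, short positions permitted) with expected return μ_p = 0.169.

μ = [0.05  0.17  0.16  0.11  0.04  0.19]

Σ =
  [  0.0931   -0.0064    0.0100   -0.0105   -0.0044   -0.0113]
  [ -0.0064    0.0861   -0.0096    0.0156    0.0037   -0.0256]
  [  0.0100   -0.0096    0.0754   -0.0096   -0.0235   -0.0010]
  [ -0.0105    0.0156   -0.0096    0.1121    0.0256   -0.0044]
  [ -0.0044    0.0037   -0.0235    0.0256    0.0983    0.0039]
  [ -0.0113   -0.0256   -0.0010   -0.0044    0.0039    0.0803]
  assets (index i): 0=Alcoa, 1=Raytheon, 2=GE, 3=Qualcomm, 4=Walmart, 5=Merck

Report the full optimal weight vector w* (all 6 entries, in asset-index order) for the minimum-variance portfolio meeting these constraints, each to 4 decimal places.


g=Σ⁻¹μ = [1.0276  3.2440  2.7497  0.8608  0.6213  3.5962]
h=Σ⁻¹𝟙 = [13.9091  19.0119  18.7302  7.2821  11.8467  20.5286]
a=μᵀg=1.845630  b=𝟙ᵀg=12.099648  c=𝟙ᵀh=91.308618  D=ac−b²=22.120431
λ₁=(c·0.169−b)/D = (91.308618·0.169−12.099648)/22.120431 = 0.150608
λ₂=(a−b·0.169)/D = (1.845630−12.099648·0.169)/22.120431 = -0.009006
w* = 0.150608·g + -0.009006·h:
  w_0 = 0.150608·1.0276 + -0.009006·13.9091 = 0.0295  (Alcoa)
  w_1 = 0.150608·3.2440 + -0.009006·19.0119 = 0.3174  (Raytheon)
  w_2 = 0.150608·2.7497 + -0.009006·18.7302 = 0.2454  (GE)
  w_3 = 0.150608·0.8608 + -0.009006·7.2821 = 0.0641  (Qualcomm)
  w_4 = 0.150608·0.6213 + -0.009006·11.8467 = -0.0131  (Walmart)
  w_5 = 0.150608·3.5962 + -0.009006·20.5286 = 0.3567  (Merck)
Σw_i=1.0000  μᵀw=0.1690
σ²=wᵀΣw=λ₁·μ_p+λ₂ = 0.150608·0.169 + -0.009006 = 0.016447 ≈ 0.0164

0.0295  0.3174  0.2454  0.0641  -0.0131  0.3567


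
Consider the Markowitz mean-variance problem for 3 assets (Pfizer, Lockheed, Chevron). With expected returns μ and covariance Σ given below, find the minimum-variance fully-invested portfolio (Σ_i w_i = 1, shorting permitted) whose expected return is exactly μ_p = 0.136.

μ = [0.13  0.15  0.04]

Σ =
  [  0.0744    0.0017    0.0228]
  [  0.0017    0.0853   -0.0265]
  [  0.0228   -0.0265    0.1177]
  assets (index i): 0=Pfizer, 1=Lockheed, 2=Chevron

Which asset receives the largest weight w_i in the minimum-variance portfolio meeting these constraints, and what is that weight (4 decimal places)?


u=Σ⁻¹μ = [1.5643  1.8695  0.4577]
v=Σ⁻¹𝟙 = [10.0982  14.5732  9.8212]
a=μᵀu=0.502100  b=𝟙ᵀu=3.891588  c=𝟙ᵀv=34.492531  D=ac−b²=2.174257
λ₁=(c·0.136−b)/D = (34.492531·0.136−3.891588)/2.174257 = 0.367664
λ₂=(a−b·0.136)/D = (0.502100−3.891588·0.136)/2.174257 = -0.012490
w* = 0.367664·u + -0.012490·v:
  w_0 = 0.367664·1.5643 + -0.012490·10.0982 = 0.4490  (Pfizer)
  w_1 = 0.367664·1.8695 + -0.012490·14.5732 = 0.5053  (Lockheed)
  w_2 = 0.367664·0.4577 + -0.012490·9.8212 = 0.0456  (Chevron)
Σw_i=1.0000  μᵀw=0.1360
σ²=wᵀΣw=λ₁·μ_p+λ₂ = 0.367664·0.136 + -0.012490 = 0.037513 ≈ 0.0375

Lockheed (0.5053)


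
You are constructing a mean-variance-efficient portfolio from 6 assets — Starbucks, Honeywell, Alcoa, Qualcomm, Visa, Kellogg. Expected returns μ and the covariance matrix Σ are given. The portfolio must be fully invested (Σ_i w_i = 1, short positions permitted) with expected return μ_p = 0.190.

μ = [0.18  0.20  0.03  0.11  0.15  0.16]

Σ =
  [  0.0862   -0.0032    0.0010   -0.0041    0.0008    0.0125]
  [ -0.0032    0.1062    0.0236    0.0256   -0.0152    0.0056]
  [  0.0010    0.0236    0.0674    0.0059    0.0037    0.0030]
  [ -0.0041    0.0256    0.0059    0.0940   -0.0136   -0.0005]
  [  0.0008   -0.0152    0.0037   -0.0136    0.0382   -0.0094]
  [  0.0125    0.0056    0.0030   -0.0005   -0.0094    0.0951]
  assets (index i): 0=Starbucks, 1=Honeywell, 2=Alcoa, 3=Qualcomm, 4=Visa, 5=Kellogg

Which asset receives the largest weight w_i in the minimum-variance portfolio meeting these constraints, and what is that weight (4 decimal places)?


u=Σ⁻¹μ = [1.9338  2.5684  -1.0293  1.4997  6.0122  1.9116]
v=Σ⁻¹𝟙 = [10.4119  9.4099  7.6610  13.4237  36.7064  12.0497]
a=μᵀu=2.203554  b=𝟙ᵀu=12.896458  c=𝟙ᵀv=89.662537  D=ac−b²=31.257583
λ₁=(c·0.190−b)/D = (89.662537·0.190−12.896458)/31.257583 = 0.132429
λ₂=(a−b·0.190)/D = (2.203554−12.896458·0.190)/31.257583 = -0.007895
w* = 0.132429·u + -0.007895·v:
  w_0 = 0.132429·1.9338 + -0.007895·10.4119 = 0.1739  (Starbucks)
  w_1 = 0.132429·2.5684 + -0.007895·9.4099 = 0.2658  (Honeywell)
  w_2 = 0.132429·-1.0293 + -0.007895·7.6610 = -0.1968  (Alcoa)
  w_3 = 0.132429·1.4997 + -0.007895·13.4237 = 0.0926  (Qualcomm)
  w_4 = 0.132429·6.0122 + -0.007895·36.7064 = 0.5064  (Visa)
  w_5 = 0.132429·1.9116 + -0.007895·12.0497 = 0.1580  (Kellogg)
Σw_i=1.0000  μᵀw=0.1900
σ²=wᵀΣw=λ₁·μ_p+λ₂ = 0.132429·0.190 + -0.007895 = 0.017267 ≈ 0.0173

Visa (0.5064)


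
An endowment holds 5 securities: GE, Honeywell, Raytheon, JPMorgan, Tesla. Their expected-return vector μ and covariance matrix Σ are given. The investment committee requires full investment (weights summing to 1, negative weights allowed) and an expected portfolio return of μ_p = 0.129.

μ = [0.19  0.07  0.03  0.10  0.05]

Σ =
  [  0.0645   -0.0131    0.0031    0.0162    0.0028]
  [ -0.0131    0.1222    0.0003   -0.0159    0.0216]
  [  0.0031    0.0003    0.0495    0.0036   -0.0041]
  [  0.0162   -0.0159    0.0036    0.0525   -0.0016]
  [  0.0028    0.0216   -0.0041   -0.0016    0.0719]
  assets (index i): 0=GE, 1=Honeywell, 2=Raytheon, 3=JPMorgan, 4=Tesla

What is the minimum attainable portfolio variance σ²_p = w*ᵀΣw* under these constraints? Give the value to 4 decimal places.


g=Σ⁻¹μ = [2.7790  0.9826  0.3576  1.3307  0.3420]
h=Σ⁻¹𝟙 = [11.6213  9.5109  19.1517  17.3969  12.0776]
a=μᵀg=0.757696  b=𝟙ᵀg=5.791932  c=𝟙ᵀh=69.758412  D=ac−b²=19.309193
λ₁=(c·0.129−b)/D = (69.758412·0.129−5.791932)/19.309193 = 0.166082
λ₂=(a−b·0.129)/D = (0.757696−5.791932·0.129)/19.309193 = 0.000546
w* = 0.166082·g + 0.000546·h:
  w_0 = 0.166082·2.7790 + 0.000546·11.6213 = 0.4679  (GE)
  w_1 = 0.166082·0.9826 + 0.000546·9.5109 = 0.1684  (Honeywell)
  w_2 = 0.166082·0.3576 + 0.000546·19.1517 = 0.0698  (Raytheon)
  w_3 = 0.166082·1.3307 + 0.000546·17.3969 = 0.2305  (JPMorgan)
  w_4 = 0.166082·0.3420 + 0.000546·12.0776 = 0.0634  (Tesla)
Σw_i=1.0000  μᵀw=0.1290
σ²=wᵀΣw=λ₁·μ_p+λ₂ = 0.166082·0.129 + 0.000546 = 0.021970 ≈ 0.0220

0.0220


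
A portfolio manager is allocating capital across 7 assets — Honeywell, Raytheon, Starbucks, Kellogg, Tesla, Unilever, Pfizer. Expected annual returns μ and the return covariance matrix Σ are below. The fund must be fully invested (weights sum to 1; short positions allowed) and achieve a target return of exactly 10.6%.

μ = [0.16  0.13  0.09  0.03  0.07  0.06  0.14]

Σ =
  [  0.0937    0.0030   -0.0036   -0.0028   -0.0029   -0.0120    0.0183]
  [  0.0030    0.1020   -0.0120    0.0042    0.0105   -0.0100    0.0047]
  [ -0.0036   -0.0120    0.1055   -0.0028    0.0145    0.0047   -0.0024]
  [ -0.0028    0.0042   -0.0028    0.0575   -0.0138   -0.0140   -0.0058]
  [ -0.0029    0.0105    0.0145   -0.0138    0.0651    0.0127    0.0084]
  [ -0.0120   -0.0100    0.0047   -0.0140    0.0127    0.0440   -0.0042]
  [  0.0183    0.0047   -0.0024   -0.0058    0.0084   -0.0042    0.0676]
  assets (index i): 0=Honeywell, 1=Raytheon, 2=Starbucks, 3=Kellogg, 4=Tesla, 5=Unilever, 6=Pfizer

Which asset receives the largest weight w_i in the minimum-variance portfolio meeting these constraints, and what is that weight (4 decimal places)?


Unilever (0.2408)

x=Σ⁻¹μ = [1.7352  1.4282  1.0012  1.4283  0.2632  2.6038  1.7891]
y=Σ⁻¹𝟙 = [13.7262  11.1696  9.4155  30.2644  9.5765  36.2334  14.2926]
a=μᵀx=1.021375  b=𝟙ᵀx=10.248893  c=𝟙ᵀy=124.678192  D=ac−b²=22.303370
λ₁=(c·0.106−b)/D = (124.678192·0.106−10.248893)/22.303370 = 0.133029
λ₂=(a−b·0.106)/D = (1.021375−10.248893·0.106)/22.303370 = -0.002915
w* = 0.133029·x + -0.002915·y:
  w_0 = 0.133029·1.7352 + -0.002915·13.7262 = 0.1908  (Honeywell)
  w_1 = 0.133029·1.4282 + -0.002915·11.1696 = 0.1574  (Raytheon)
  w_2 = 0.133029·1.0012 + -0.002915·9.4155 = 0.1057  (Starbucks)
  w_3 = 0.133029·1.4283 + -0.002915·30.2644 = 0.1018  (Kellogg)
  w_4 = 0.133029·0.2632 + -0.002915·9.5765 = 0.0071  (Tesla)
  w_5 = 0.133029·2.6038 + -0.002915·36.2334 = 0.2408  (Unilever)
  w_6 = 0.133029·1.7891 + -0.002915·14.2926 = 0.1963  (Pfizer)
Σw_i=1.0000  μᵀw=0.1060
σ²=wᵀΣw=λ₁·μ_p+λ₂ = 0.133029·0.106 + -0.002915 = 0.011186 ≈ 0.0112


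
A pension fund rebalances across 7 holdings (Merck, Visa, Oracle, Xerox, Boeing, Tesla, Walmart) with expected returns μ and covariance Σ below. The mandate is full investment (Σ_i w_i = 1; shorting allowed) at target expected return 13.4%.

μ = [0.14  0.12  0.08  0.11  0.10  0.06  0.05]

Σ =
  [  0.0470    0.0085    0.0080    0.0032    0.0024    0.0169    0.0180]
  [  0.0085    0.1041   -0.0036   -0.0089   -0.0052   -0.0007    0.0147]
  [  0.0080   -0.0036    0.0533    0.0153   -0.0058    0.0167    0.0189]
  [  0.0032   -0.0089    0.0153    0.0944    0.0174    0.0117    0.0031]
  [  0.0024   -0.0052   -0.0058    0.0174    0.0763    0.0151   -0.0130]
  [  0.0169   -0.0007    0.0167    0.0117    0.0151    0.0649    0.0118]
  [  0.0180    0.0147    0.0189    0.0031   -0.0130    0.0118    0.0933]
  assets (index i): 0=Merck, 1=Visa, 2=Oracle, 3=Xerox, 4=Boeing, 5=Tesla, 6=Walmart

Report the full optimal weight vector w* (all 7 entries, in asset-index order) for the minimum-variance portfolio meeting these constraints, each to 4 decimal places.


x=Σ⁻¹μ = [2.6928  1.1378  1.3185  0.8006  1.2854  -0.5084  -0.2132]
y=Σ⁻¹𝟙 = [12.8743  9.5150  14.4417  5.6667  13.3433  3.3979  5.0509]
a=μᵀx=0.794460  b=𝟙ᵀx=6.513622  c=𝟙ᵀy=64.289770  D=ac−b²=8.648353
λ₁=(c·0.134−b)/D = (64.289770·0.134−6.513622)/8.648353 = 0.242960
λ₂=(a−b·0.134)/D = (0.794460−6.513622·0.134)/8.648353 = -0.009061
w* = 0.242960·x + -0.009061·y:
  w_0 = 0.242960·2.6928 + -0.009061·12.8743 = 0.5376  (Merck)
  w_1 = 0.242960·1.1378 + -0.009061·9.5150 = 0.1902  (Visa)
  w_2 = 0.242960·1.3185 + -0.009061·14.4417 = 0.1895  (Oracle)
  w_3 = 0.242960·0.8006 + -0.009061·5.6667 = 0.1432  (Xerox)
  w_4 = 0.242960·1.2854 + -0.009061·13.3433 = 0.1914  (Boeing)
  w_5 = 0.242960·-0.5084 + -0.009061·3.3979 = -0.1543  (Tesla)
  w_6 = 0.242960·-0.2132 + -0.009061·5.0509 = -0.0976  (Walmart)
Σw_i=1.0000  μᵀw=0.1340
σ²=wᵀΣw=λ₁·μ_p+λ₂ = 0.242960·0.134 + -0.009061 = 0.023495 ≈ 0.0235

0.5376  0.1902  0.1895  0.1432  0.1914  -0.1543  -0.0976


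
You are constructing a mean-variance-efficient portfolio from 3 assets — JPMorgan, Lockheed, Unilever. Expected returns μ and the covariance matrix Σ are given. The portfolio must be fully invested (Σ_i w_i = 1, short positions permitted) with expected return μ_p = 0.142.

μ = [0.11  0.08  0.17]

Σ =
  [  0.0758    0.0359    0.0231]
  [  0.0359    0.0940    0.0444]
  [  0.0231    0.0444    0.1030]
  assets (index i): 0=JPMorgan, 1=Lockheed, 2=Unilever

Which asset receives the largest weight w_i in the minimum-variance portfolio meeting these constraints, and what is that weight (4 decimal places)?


u=Σ⁻¹μ = [1.1285  -0.3013  1.5273]
v=Σ⁻¹𝟙 = [9.3879  4.3466  5.7296]
a=μᵀu=0.359664  b=𝟙ᵀu=2.354432  c=𝟙ᵀv=19.464113  D=ac−b²=1.457195
λ₁=(c·0.142−b)/D = (19.464113·0.142−2.354432)/1.457195 = 0.281000
λ₂=(a−b·0.142)/D = (0.359664−2.354432·0.142)/1.457195 = 0.017386
w* = 0.281000·u + 0.017386·v:
  w_0 = 0.281000·1.1285 + 0.017386·9.3879 = 0.4803  (JPMorgan)
  w_1 = 0.281000·-0.3013 + 0.017386·4.3466 = -0.0091  (Lockheed)
  w_2 = 0.281000·1.5273 + 0.017386·5.7296 = 0.5288  (Unilever)
Σw_i=1.0000  μᵀw=0.1420
σ²=wᵀΣw=λ₁·μ_p+λ₂ = 0.281000·0.142 + 0.017386 = 0.057288 ≈ 0.0573

Unilever (0.5288)


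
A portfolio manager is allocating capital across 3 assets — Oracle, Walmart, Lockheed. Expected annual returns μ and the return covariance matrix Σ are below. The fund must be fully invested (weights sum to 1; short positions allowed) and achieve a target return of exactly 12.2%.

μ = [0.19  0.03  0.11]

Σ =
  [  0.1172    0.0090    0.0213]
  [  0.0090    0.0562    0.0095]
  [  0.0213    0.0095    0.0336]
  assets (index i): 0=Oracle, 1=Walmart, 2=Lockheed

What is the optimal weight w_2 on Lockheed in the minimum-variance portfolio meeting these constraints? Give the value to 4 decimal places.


g=Σ⁻¹μ = [1.1622  -0.0852  2.5611]
h=Σ⁻¹𝟙 = [3.1503  13.2280  24.0248]
a=μᵀg=0.499994  b=𝟙ᵀg=3.638129  c=𝟙ᵀh=40.403073  D=ac−b²=6.965299
λ₁=(c·0.122−b)/D = (40.403073·0.122−3.638129)/6.965299 = 0.185354
λ₂=(a−b·0.122)/D = (0.499994−3.638129·0.122)/6.965299 = 0.008060
w* = 0.185354·g + 0.008060·h:
  w_0 = 0.185354·1.1622 + 0.008060·3.1503 = 0.2408  (Oracle)
  w_1 = 0.185354·-0.0852 + 0.008060·13.2280 = 0.0908  (Walmart)
  w_2 = 0.185354·2.5611 + 0.008060·24.0248 = 0.6684  (Lockheed)
Σw_i=1.0000  μᵀw=0.1220
σ²=wᵀΣw=λ₁·μ_p+λ₂ = 0.185354·0.122 + 0.008060 = 0.030673 ≈ 0.0307

0.6684


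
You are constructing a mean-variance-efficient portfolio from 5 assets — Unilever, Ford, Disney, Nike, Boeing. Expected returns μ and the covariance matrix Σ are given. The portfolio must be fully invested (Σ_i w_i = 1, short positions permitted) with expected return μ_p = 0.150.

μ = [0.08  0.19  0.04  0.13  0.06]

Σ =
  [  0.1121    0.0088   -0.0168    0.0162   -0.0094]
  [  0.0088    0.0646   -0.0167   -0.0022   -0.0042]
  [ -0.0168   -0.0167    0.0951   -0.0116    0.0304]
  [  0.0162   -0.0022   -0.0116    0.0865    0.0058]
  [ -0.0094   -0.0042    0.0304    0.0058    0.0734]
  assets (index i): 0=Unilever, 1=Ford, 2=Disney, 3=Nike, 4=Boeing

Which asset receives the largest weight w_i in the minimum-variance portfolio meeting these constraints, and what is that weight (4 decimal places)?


Ford (0.5677)

g=Σ⁻¹μ = [0.4300  3.2571  1.1170  1.6236  0.4680]
h=Σ⁻¹𝟙 = [8.5936  18.8818  13.8495  11.6755  9.1463]
a=μᵀg=0.937069  b=𝟙ᵀg=6.895599  c=𝟙ᵀh=62.146692  D=ac−b²=10.686453
λ₁=(c·0.150−b)/D = (62.146692·0.150−6.895599)/10.686453 = 0.227054
λ₂=(a−b·0.150)/D = (0.937069−6.895599·0.150)/10.686453 = -0.009102
w* = 0.227054·g + -0.009102·h:
  w_0 = 0.227054·0.4300 + -0.009102·8.5936 = 0.0194  (Unilever)
  w_1 = 0.227054·3.2571 + -0.009102·18.8818 = 0.5677  (Ford)
  w_2 = 0.227054·1.1170 + -0.009102·13.8495 = 0.1276  (Disney)
  w_3 = 0.227054·1.6236 + -0.009102·11.6755 = 0.2624  (Nike)
  w_4 = 0.227054·0.4680 + -0.009102·9.1463 = 0.0230  (Boeing)
Σw_i=1.0000  μᵀw=0.1500
σ²=wᵀΣw=λ₁·μ_p+λ₂ = 0.227054·0.150 + -0.009102 = 0.024956 ≈ 0.0250


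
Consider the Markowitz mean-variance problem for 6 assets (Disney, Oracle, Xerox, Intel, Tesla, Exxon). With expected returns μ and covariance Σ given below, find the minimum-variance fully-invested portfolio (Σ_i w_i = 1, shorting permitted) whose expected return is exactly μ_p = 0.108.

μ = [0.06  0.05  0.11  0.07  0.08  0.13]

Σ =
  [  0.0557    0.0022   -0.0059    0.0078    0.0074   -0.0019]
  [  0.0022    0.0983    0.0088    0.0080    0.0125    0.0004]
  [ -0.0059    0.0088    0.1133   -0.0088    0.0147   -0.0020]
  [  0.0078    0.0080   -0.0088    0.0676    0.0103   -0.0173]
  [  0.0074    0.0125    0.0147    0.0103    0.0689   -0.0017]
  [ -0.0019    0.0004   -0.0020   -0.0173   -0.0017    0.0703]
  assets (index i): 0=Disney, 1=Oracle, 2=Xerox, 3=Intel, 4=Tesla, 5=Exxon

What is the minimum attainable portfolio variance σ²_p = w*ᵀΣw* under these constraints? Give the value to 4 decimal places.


p=Σ⁻¹μ = [0.9660  0.1763  1.0871  1.5385  0.6202  2.2989]
q=Σ⁻¹𝟙 = [15.9986  6.5042  9.8774  17.2830  7.4015  19.3333]
a=μᵀp=0.642514  b=𝟙ᵀp=6.686892  c=𝟙ᵀq=76.397944  D=ac−b²=4.372244
λ₁=(c·0.108−b)/D = (76.397944·0.108−6.686892)/4.372244 = 0.357731
λ₂=(a−b·0.108)/D = (0.642514−6.686892·0.108)/4.372244 = -0.018222
w* = 0.357731·p + -0.018222·q:
  w_0 = 0.357731·0.9660 + -0.018222·15.9986 = 0.0540  (Disney)
  w_1 = 0.357731·0.1763 + -0.018222·6.5042 = -0.0555  (Oracle)
  w_2 = 0.357731·1.0871 + -0.018222·9.8774 = 0.2089  (Xerox)
  w_3 = 0.357731·1.5385 + -0.018222·17.2830 = 0.2355  (Intel)
  w_4 = 0.357731·0.6202 + -0.018222·7.4015 = 0.0870  (Tesla)
  w_5 = 0.357731·2.2989 + -0.018222·19.3333 = 0.4701  (Exxon)
Σw_i=1.0000  μᵀw=0.1080
σ²=wᵀΣw=λ₁·μ_p+λ₂ = 0.357731·0.108 + -0.018222 = 0.020413 ≈ 0.0204

0.0204


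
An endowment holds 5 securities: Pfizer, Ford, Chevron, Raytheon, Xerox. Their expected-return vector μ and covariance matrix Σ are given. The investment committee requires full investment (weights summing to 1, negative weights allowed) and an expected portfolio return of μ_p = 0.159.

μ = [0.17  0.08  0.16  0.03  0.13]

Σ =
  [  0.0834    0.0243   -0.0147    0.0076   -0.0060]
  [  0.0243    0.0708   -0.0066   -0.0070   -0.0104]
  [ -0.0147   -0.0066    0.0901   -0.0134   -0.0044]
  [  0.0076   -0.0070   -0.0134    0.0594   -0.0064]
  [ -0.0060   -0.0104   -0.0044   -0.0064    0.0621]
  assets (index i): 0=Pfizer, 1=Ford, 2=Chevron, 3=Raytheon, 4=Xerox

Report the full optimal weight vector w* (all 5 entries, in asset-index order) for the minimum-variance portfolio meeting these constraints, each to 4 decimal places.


0.3841  0.0122  0.3280  -0.0441  0.3197

p=Σ⁻¹μ = [2.2480  1.1292  2.5448  1.2270  2.8065]
q=Σ⁻¹𝟙 = [9.3599  18.6322  18.8316  24.6677  24.0043]
a=μᵀp=1.281314  b=𝟙ᵀp=9.955405  c=𝟙ᵀq=95.495733  D=ac−b²=23.249883
λ₁=(c·0.159−b)/D = (95.495733·0.159−9.955405)/23.249883 = 0.224879
λ₂=(a−b·0.159)/D = (1.281314−9.955405·0.159)/23.249883 = -0.012972
w* = 0.224879·p + -0.012972·q:
  w_0 = 0.224879·2.2480 + -0.012972·9.3599 = 0.3841  (Pfizer)
  w_1 = 0.224879·1.1292 + -0.012972·18.6322 = 0.0122  (Ford)
  w_2 = 0.224879·2.5448 + -0.012972·18.8316 = 0.3280  (Chevron)
  w_3 = 0.224879·1.2270 + -0.012972·24.6677 = -0.0441  (Raytheon)
  w_4 = 0.224879·2.8065 + -0.012972·24.0043 = 0.3197  (Xerox)
Σw_i=1.0000  μᵀw=0.1590
σ²=wᵀΣw=λ₁·μ_p+λ₂ = 0.224879·0.159 + -0.012972 = 0.022784 ≈ 0.0228


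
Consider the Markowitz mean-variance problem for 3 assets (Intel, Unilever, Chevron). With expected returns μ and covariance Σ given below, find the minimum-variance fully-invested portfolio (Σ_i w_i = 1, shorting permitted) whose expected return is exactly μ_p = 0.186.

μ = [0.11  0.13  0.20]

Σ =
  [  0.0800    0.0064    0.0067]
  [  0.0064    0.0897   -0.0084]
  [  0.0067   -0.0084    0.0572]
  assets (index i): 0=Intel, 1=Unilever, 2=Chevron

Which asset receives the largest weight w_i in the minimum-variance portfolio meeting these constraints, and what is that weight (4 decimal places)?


u=Σ⁻¹μ = [0.9322  1.7237  3.6404]
v=Σ⁻¹𝟙 = [10.0147  12.1278  18.0905]
a=μᵀu=1.054709  b=𝟙ᵀu=6.296329  c=𝟙ᵀv=40.232999  D=ac−b²=2.790343
λ₁=(c·0.186−b)/D = (40.232999·0.186−6.296329)/2.790343 = 0.425399
λ₂=(a−b·0.186)/D = (1.054709−6.296329·0.186)/2.790343 = -0.041718
w* = 0.425399·u + -0.041718·v:
  w_0 = 0.425399·0.9322 + -0.041718·10.0147 = -0.0212  (Intel)
  w_1 = 0.425399·1.7237 + -0.041718·12.1278 = 0.2273  (Unilever)
  w_2 = 0.425399·3.6404 + -0.041718·18.0905 = 0.7939  (Chevron)
Σw_i=1.0000  μᵀw=0.1860
σ²=wᵀΣw=λ₁·μ_p+λ₂ = 0.425399·0.186 + -0.041718 = 0.037406 ≈ 0.0374

Chevron (0.7939)


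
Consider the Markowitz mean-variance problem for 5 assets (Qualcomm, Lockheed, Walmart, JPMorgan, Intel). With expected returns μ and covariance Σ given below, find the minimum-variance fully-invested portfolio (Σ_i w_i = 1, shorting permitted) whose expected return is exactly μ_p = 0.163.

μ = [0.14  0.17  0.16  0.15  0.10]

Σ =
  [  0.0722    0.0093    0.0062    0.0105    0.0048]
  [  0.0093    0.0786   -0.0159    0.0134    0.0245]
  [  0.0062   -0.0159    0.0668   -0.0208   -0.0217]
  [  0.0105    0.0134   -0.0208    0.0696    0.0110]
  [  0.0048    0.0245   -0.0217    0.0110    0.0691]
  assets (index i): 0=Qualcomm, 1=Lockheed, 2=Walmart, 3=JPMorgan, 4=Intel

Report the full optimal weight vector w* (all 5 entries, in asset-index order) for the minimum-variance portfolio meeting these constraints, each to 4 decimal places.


p=Σ⁻¹μ = [0.8471  1.9573  4.1107  2.6315  1.5664]
q=Σ⁻¹𝟙 = [6.7174  9.3808  27.2667  17.0858  16.5220]
a=μᵀp=1.660402  b=𝟙ᵀp=11.112924  c=𝟙ᵀq=76.972772  D=ac−b²=4.308689
λ₁=(c·0.163−b)/D = (76.972772·0.163−11.112924)/4.308689 = 0.332732
λ₂=(a−b·0.163)/D = (1.660402−11.112924·0.163)/4.308689 = -0.035046
w* = 0.332732·p + -0.035046·q:
  w_0 = 0.332732·0.8471 + -0.035046·6.7174 = 0.0464  (Qualcomm)
  w_1 = 0.332732·1.9573 + -0.035046·9.3808 = 0.3225  (Lockheed)
  w_2 = 0.332732·4.1107 + -0.035046·27.2667 = 0.4122  (Walmart)
  w_3 = 0.332732·2.6315 + -0.035046·17.0858 = 0.2768  (JPMorgan)
  w_4 = 0.332732·1.5664 + -0.035046·16.5220 = -0.0579  (Intel)
Σw_i=1.0000  μᵀw=0.1630
σ²=wᵀΣw=λ₁·μ_p+λ₂ = 0.332732·0.163 + -0.035046 = 0.019189 ≈ 0.0192

0.0464  0.3225  0.4122  0.2768  -0.0579


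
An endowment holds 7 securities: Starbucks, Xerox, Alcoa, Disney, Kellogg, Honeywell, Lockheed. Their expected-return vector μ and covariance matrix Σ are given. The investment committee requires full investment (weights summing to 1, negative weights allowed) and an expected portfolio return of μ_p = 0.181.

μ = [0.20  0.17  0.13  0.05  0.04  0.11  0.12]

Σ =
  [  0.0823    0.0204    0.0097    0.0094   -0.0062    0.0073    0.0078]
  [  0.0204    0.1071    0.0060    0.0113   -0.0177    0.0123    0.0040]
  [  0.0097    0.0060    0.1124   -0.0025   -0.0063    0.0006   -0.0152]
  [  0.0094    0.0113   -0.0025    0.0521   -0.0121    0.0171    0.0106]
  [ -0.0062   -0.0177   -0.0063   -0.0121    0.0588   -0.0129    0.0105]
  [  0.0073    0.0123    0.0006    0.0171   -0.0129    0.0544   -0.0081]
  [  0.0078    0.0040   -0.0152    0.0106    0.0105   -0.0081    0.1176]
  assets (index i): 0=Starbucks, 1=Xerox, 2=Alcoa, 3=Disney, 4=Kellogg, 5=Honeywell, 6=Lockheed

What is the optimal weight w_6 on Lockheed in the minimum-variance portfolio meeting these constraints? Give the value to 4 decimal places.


0.1846

g=Σ⁻¹μ = [1.8572  1.1694  1.1478  -0.0806  1.6041  2.0521  1.0112]
h=Σ⁻¹𝟙 = [6.9739  7.9512  10.5371  15.8264  27.3089  18.0024  6.5075]
a=μᵀg=1.126657  b=𝟙ᵀg=8.761159  c=𝟙ᵀh=93.107427  D=ac−b²=28.142247
λ₁=(c·0.181−b)/D = (93.107427·0.181−8.761159)/28.142247 = 0.287514
λ₂=(a−b·0.181)/D = (1.126657−8.761159·0.181)/28.142247 = -0.016314
w* = 0.287514·g + -0.016314·h:
  w_0 = 0.287514·1.8572 + -0.016314·6.9739 = 0.4202  (Starbucks)
  w_1 = 0.287514·1.1694 + -0.016314·7.9512 = 0.2065  (Xerox)
  w_2 = 0.287514·1.1478 + -0.016314·10.5371 = 0.1581  (Alcoa)
  w_3 = 0.287514·-0.0806 + -0.016314·15.8264 = -0.2814  (Disney)
  w_4 = 0.287514·1.6041 + -0.016314·27.3089 = 0.0157  (Kellogg)
  w_5 = 0.287514·2.0521 + -0.016314·18.0024 = 0.2963  (Honeywell)
  w_6 = 0.287514·1.0112 + -0.016314·6.5075 = 0.1846  (Lockheed)
Σw_i=1.0000  μᵀw=0.1810
σ²=wᵀΣw=λ₁·μ_p+λ₂ = 0.287514·0.181 + -0.016314 = 0.035726 ≈ 0.0357


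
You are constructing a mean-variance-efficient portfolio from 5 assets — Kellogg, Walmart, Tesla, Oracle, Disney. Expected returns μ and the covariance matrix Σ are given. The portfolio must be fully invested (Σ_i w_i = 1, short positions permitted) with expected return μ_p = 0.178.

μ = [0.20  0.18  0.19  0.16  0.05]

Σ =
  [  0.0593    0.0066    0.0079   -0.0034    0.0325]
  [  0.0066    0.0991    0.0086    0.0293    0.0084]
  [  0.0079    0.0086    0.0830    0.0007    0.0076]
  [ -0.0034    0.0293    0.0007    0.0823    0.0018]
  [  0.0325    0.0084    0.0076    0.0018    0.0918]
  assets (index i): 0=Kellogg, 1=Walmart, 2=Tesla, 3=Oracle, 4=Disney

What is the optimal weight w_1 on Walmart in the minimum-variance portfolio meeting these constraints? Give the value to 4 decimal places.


0.1162

x=Σ⁻¹μ = [3.6796  0.9739  1.9185  1.7559  -1.0404]
y=Σ⁻¹𝟙 = [12.9995  4.7735  9.7827  10.7994  4.8326]
a=μᵀx=1.504638  b=𝟙ᵀx=7.287376  c=𝟙ᵀy=43.187677  D=ac−b²=11.875959
λ₁=(c·0.178−b)/D = (43.187677·0.178−7.287376)/11.875959 = 0.033684
λ₂=(a−b·0.178)/D = (1.504638−7.287376·0.178)/11.875959 = 0.017471
w* = 0.033684·x + 0.017471·y:
  w_0 = 0.033684·3.6796 + 0.017471·12.9995 = 0.3511  (Kellogg)
  w_1 = 0.033684·0.9739 + 0.017471·4.7735 = 0.1162  (Walmart)
  w_2 = 0.033684·1.9185 + 0.017471·9.7827 = 0.2355  (Tesla)
  w_3 = 0.033684·1.7559 + 0.017471·10.7994 = 0.2478  (Oracle)
  w_4 = 0.033684·-1.0404 + 0.017471·4.8326 = 0.0494  (Disney)
Σw_i=1.0000  μᵀw=0.1780
σ²=wᵀΣw=λ₁·μ_p+λ₂ = 0.033684·0.178 + 0.017471 = 0.023467 ≈ 0.0235


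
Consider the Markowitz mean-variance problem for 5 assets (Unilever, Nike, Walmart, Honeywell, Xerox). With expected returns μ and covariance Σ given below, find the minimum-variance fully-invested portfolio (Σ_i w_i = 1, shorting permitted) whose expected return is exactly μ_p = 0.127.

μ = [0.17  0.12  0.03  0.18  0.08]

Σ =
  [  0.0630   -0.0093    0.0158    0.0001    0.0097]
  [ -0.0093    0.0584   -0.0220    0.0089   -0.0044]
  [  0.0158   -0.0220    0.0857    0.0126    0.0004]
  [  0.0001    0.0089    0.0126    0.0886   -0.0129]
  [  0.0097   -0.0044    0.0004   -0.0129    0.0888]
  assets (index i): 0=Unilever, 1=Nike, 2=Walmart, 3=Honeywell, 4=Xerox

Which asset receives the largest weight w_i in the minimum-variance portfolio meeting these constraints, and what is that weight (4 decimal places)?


x=Σ⁻¹μ = [2.8552  2.3439  0.1390  1.9163  0.9829]
y=Σ⁻¹𝟙 = [14.0666  24.2264  13.9714  8.6140  12.1135]
a=μᵀx=1.194375  b=𝟙ᵀx=8.237245  c=𝟙ᵀy=72.991998  D=ac−b²=19.327581
λ₁=(c·0.127−b)/D = (72.991998·0.127−8.237245)/19.327581 = 0.053433
λ₂=(a−b·0.127)/D = (1.194375−8.237245·0.127)/19.327581 = 0.007670
w* = 0.053433·x + 0.007670·y:
  w_0 = 0.053433·2.8552 + 0.007670·14.0666 = 0.2605  (Unilever)
  w_1 = 0.053433·2.3439 + 0.007670·24.2264 = 0.3111  (Nike)
  w_2 = 0.053433·0.1390 + 0.007670·13.9714 = 0.1146  (Walmart)
  w_3 = 0.053433·1.9163 + 0.007670·8.6140 = 0.1685  (Honeywell)
  w_4 = 0.053433·0.9829 + 0.007670·12.1135 = 0.1454  (Xerox)
Σw_i=1.0000  μᵀw=0.1270
σ²=wᵀΣw=λ₁·μ_p+λ₂ = 0.053433·0.127 + 0.007670 = 0.014456 ≈ 0.0145

Nike (0.3111)
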